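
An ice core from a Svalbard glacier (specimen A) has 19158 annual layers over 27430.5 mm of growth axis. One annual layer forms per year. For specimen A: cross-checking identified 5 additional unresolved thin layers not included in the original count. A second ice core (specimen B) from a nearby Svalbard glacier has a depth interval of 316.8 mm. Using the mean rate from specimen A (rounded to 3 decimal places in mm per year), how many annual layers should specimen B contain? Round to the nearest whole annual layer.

221 annual layers

Specimen A: adjusted count: 19158 + 5 = 19163 annual layers.
A: Mean rate = 27430.5 mm / 19163 years ≈ 1.431 mm/year.
Specimen B: 316.8 mm / 1.431 mm per year = 221.38 years ≈ 221 annual layers.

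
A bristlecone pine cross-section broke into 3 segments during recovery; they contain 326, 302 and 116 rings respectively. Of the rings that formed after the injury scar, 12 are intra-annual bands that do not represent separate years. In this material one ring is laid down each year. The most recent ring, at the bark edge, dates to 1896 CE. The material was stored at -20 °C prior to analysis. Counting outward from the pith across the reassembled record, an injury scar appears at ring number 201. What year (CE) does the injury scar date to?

1365 CE

Total rings = 326 + 302 + 116 = 744.
The injury scar sits at ring 201 from the pith, so 744 − 201 = 543 rings formed after it.
Excluding 12 false rings: 543 − 12 = 531.
1896 − 531 = 1365 CE.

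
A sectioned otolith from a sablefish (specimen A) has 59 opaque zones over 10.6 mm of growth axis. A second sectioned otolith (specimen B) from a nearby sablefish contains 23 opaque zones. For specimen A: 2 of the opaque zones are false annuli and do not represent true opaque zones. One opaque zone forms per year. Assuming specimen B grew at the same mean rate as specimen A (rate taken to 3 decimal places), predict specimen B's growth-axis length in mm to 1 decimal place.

4.3 mm

Specimen A: true opaque zone count = 59 − 2 = 57.
A: 10.6 mm over 57 years gives 10.6 / 57 ≈ 0.186 mm/yr.
Length of B = 0.186 × 23 = 4.3 mm.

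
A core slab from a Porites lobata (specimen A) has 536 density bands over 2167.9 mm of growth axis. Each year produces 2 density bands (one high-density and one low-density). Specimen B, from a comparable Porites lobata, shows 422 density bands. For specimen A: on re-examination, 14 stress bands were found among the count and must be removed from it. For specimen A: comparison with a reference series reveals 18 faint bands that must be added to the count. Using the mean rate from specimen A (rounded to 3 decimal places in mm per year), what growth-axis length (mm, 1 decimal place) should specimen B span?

1694.1 mm

Specimen A: after corrections the count is 536 − 14 + 18 = 540 density bands.
Specimen A: with 2 density bands per year, 540 / 2 = 270 years.
A: Extension rate ≈ 2167.9 / 270 = 8.029 mm per year.
Specimen B: with 2 density bands per year, 422 / 2 = 211 years. B's length ≈ 8.029 × 211 = 1694.1 mm.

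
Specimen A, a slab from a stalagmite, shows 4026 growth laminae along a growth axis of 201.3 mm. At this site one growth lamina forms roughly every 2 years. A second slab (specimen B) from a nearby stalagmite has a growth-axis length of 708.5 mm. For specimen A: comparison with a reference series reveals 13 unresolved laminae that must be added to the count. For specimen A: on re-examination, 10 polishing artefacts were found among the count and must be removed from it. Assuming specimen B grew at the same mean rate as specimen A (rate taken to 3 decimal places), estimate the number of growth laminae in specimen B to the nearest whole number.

Specimen A: adjusted count: 4026 − 10 + 13 = 4029 growth laminae.
Specimen A: multiplying by 2 years per growth lamina: 4029 × 2 = 8058 years.
A: Mean rate = 201.3 mm / 8058 years ≈ 0.025 mm per year.
B spans 708.5 / 0.025 = 28340.00 years; at 2 years per growth lamina that is 28340.00 / 2 ≈ 14170 growth laminae.

14170 growth laminae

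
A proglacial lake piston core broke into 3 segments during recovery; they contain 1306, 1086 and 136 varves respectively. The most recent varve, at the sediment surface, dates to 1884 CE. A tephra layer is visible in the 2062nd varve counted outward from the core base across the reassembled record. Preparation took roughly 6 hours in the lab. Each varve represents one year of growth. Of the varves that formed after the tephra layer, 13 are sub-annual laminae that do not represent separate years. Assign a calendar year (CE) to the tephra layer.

1431 CE

Total varves = 1306 + 1086 + 136 = 2528.
2528 − 2062 = 466 varves lie beyond the tephra layer toward the sediment surface.
466 − 13 false = 453 true varves after the tephra layer.
Counting back 453 years from 1884 CE places the tephra layer in 1884 − 453 = 1431 CE.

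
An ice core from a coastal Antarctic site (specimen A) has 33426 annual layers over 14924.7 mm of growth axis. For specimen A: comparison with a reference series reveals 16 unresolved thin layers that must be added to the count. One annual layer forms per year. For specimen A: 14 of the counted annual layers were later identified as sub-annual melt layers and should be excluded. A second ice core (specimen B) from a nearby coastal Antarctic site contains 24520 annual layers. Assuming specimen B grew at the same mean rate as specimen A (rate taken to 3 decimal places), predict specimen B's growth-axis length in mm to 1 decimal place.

Specimen A: true annual layer count = 33426 − 14 + 16 = 33428.
A: Mean rate = 14924.7 mm / 33428 years ≈ 0.446 mm/yr.
For B, 0.446 mm/year × 24520 years = 10935.9 mm.

10935.9 mm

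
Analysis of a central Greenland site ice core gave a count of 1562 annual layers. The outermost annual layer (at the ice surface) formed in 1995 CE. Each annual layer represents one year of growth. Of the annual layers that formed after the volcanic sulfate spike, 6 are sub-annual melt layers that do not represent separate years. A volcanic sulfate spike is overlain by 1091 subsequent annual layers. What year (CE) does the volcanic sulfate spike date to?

910 CE

1091 annual layers post-date the volcanic sulfate spike.
1091 − 6 false = 1085 true annual layers after the volcanic sulfate spike.
The annual layer at the ice surface is 1995 CE, so the volcanic sulfate spike dates to 1995 − 1085 = 910 CE.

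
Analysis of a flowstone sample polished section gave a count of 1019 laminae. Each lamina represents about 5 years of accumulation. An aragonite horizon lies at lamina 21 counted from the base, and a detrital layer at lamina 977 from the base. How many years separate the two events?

4780 yr

The two markers are separated by 977 − 21 = 956 laminae.
956 laminae at 5 years each span 956 × 5 = 4780 years.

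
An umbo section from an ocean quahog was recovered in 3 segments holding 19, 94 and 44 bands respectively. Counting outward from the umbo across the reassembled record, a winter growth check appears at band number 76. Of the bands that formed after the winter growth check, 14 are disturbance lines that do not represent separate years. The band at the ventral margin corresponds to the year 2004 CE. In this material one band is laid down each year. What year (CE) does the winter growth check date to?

1937 CE

Total bands = 19 + 94 + 44 = 157.
Between band 76 and the ventral margin there are 157 − 76 = 81 bands.
Removing the 14 false bands leaves 81 − 14 = 67 true bands beyond the winter growth check.
Counting back 67 years from 2004 CE places the winter growth check in 2004 − 67 = 1937 CE.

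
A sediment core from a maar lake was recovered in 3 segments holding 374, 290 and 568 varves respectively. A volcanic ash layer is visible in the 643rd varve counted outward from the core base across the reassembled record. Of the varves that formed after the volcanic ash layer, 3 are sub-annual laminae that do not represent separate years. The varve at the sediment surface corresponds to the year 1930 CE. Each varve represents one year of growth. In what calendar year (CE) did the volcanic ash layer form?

1344 CE

Total varves = 374 + 290 + 568 = 1232.
1232 − 643 = 589 varves lie beyond the volcanic ash layer toward the sediment surface.
Excluding 3 false varves: 589 − 3 = 586.
The varve at the sediment surface is 1930 CE, so the volcanic ash layer dates to 1930 − 586 = 1344 CE.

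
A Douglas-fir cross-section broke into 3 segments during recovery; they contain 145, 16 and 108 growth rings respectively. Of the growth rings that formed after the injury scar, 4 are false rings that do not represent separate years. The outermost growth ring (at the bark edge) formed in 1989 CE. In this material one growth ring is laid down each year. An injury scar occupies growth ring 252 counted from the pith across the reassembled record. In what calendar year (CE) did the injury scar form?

1976 CE

Total growth rings = 145 + 16 + 108 = 269.
The injury scar sits at growth ring 252 from the pith, so 269 − 252 = 17 growth rings formed after it.
17 − 4 false = 13 true growth rings after the injury scar.
Counting back 13 years from 1989 CE places the injury scar in 1989 − 13 = 1976 CE.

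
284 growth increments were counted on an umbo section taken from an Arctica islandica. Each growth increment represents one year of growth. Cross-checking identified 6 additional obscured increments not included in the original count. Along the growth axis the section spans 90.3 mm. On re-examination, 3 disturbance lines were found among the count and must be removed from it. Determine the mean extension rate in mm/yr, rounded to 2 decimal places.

True growth increment count = 284 − 3 + 6 = 287.
Extension rate ≈ 90.3 / 287 = 0.31 mm/yr.

0.31 mm/yr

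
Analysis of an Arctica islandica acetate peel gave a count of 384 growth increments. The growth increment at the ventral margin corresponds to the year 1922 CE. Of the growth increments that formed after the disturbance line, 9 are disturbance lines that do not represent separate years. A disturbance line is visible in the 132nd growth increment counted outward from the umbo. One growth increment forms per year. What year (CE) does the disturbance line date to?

1679 CE

The disturbance line sits at growth increment 132 from the umbo, so 384 − 132 = 252 growth increments formed after it.
Excluding 9 false growth increments: 252 − 9 = 243.
Counting back 243 years from 1922 CE places the disturbance line in 1922 − 243 = 1679 CE.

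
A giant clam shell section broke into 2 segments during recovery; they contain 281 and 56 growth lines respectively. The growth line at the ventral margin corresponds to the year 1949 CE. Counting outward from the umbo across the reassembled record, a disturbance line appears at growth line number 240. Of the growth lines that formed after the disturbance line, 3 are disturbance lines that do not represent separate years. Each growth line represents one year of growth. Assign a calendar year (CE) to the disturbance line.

Total growth lines = 281 + 56 = 337.
The disturbance line sits at growth line 240 from the umbo, so 337 − 240 = 97 growth lines formed after it.
97 − 3 false = 94 true growth lines after the disturbance line.
1949 − 94 = 1855 CE.

1855 CE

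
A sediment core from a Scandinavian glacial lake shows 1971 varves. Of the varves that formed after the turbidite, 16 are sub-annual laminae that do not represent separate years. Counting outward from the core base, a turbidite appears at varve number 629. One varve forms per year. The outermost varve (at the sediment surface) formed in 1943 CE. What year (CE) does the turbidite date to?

617 CE

Between varve 629 and the sediment surface there are 1971 − 629 = 1342 varves.
Excluding 16 false varves: 1342 − 16 = 1326.
The varve at the sediment surface is 1943 CE, so the turbidite dates to 1943 − 1326 = 617 CE.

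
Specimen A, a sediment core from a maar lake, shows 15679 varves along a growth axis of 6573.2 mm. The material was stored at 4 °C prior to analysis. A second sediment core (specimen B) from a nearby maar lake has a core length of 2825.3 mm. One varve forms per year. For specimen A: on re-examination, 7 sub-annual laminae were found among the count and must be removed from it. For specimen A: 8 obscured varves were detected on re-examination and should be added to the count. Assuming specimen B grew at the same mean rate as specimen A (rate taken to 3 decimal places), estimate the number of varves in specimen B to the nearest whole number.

6743 varves

Specimen A: after corrections the count is 15679 − 7 + 8 = 15680 varves.
A: 6573.2 mm over 15680 years gives 6573.2 / 15680 ≈ 0.419 mm/year.
For B, 2825.3 / 0.419 = 6742.96 years ≈ 6743 varves.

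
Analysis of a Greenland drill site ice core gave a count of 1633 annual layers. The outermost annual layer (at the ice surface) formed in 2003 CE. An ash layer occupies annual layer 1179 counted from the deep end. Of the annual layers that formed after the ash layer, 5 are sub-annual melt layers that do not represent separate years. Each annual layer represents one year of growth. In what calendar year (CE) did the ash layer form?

1554 CE

The ash layer sits at annual layer 1179 from the deep end, so 1633 − 1179 = 454 annual layers formed after it.
Removing the 5 false annual layers leaves 454 − 5 = 449 true annual layers beyond the ash layer.
The annual layer at the ice surface is 2003 CE, so the ash layer dates to 2003 − 449 = 1554 CE.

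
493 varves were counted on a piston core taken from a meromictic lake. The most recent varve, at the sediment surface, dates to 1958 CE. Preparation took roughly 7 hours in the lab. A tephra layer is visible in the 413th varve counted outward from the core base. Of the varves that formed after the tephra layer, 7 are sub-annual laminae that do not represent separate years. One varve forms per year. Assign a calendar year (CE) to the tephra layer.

1885 CE

493 − 413 = 80 varves lie beyond the tephra layer toward the sediment surface.
Removing the 7 false varves leaves 80 − 7 = 73 true varves beyond the tephra layer.
1958 − 73 = 1885 CE.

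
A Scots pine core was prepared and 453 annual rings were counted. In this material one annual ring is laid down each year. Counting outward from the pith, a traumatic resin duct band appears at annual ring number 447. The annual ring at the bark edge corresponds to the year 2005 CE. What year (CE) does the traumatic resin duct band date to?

1999 CE

The traumatic resin duct band sits at annual ring 447 from the pith, so 453 − 447 = 6 annual rings formed after it.
Counting back 6 years from 2005 CE places the traumatic resin duct band in 2005 − 6 = 1999 CE.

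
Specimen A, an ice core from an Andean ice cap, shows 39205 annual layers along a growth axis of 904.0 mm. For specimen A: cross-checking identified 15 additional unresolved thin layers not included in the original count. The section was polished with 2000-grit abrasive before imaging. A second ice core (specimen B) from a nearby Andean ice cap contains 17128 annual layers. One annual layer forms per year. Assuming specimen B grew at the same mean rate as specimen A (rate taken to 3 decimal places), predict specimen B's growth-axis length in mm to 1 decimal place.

393.9 mm

Specimen A: correcting the raw count gives 39205 + 15 = 39220 true annual layers.
A: Extension rate ≈ 904.0 / 39220 = 0.023 mm per year.
For B, 0.023 mm/year × 17128 years = 393.9 mm.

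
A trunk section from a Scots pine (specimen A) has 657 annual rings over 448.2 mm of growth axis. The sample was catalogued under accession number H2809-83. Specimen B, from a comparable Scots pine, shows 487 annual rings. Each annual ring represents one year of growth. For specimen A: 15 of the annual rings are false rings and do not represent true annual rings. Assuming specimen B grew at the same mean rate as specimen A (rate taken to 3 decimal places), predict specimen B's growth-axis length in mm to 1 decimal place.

Specimen A: correcting the raw count gives 657 − 15 = 642 true annual rings.
A: Mean rate = 448.2 mm / 642 years ≈ 0.698 mm/yr.
Length of B = 0.698 × 487 = 339.9 mm.

339.9 mm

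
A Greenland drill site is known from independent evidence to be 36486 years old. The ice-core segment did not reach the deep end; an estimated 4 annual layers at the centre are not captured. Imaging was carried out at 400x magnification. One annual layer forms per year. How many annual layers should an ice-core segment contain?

36482 annual layers

Expected annual layers over 36486 years: 36486.
Subtracting the 4 annual layers not captured gives 36486 − 4 = 36482 annual layers in the record.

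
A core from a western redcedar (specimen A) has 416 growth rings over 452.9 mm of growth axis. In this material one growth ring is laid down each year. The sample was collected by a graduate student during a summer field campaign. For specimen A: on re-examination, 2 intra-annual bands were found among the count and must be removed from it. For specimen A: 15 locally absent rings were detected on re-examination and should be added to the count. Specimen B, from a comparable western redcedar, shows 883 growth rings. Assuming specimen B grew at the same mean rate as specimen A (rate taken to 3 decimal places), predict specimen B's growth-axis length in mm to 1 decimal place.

Specimen A: true growth ring count = 416 − 2 + 15 = 429.
A: Mean rate = 452.9 mm / 429 years ≈ 1.056 mm per year.
B's length ≈ 1.056 × 883 = 932.4 mm.

932.4 mm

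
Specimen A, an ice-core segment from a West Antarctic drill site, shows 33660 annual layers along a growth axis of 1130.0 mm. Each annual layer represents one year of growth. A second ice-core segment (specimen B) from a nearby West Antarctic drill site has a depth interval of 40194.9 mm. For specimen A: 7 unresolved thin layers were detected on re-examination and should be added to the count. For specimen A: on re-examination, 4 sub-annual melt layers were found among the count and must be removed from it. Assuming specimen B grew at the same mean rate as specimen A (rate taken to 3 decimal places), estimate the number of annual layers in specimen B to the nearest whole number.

Specimen A: correcting the raw count gives 33660 − 4 + 7 = 33663 true annual layers.
A: Extension rate ≈ 1130.0 / 33663 = 0.034 mm/year.
Specimen B: 40194.9 mm / 0.034 mm per year = 1182202.94 years ≈ 1182203 annual layers.

1182203 annual layers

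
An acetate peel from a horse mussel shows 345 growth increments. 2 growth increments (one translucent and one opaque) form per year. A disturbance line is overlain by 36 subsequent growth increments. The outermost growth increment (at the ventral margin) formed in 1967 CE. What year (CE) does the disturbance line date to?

1949 CE

There are 36 growth increments younger than the disturbance line.
36 growth increments at 2 per year is 36 / 2 = 18 years.
The growth increment at the ventral margin is 1967 CE, so the disturbance line dates to 1967 − 18 = 1949 CE.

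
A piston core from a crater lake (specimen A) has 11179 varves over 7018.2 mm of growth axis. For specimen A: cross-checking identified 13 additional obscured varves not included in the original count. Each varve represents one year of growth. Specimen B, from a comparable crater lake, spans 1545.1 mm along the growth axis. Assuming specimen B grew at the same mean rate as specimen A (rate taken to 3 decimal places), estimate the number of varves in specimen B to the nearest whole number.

Specimen A: adjusted count: 11179 + 13 = 11192 varves.
A: Extension rate ≈ 7018.2 / 11192 = 0.627 mm/yr.
For B, 1545.1 / 0.627 = 2464.27 years ≈ 2464 varves.

2464 varves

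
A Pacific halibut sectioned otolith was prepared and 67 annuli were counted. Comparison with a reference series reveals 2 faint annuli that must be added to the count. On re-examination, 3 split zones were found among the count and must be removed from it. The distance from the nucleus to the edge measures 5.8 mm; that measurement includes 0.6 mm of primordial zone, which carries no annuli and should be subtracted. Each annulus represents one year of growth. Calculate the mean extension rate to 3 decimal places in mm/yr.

0.079 mm/yr

After corrections the count is 67 − 3 + 2 = 66 annuli.
The growth record spans 5.8 − 0.6 = 5.2 mm.
Mean rate = 5.2 mm / 66 years ≈ 0.079 mm/yr.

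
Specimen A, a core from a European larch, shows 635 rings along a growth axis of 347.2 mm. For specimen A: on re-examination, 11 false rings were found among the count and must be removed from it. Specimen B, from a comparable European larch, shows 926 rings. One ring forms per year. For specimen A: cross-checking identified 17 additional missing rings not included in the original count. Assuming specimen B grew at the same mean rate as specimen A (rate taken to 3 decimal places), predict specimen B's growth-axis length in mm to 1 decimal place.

501.9 mm

Specimen A: after corrections the count is 635 − 11 + 17 = 641 rings.
A: Extension rate ≈ 347.2 / 641 = 0.542 mm/yr.
Length of B = 0.542 × 926 = 501.9 mm.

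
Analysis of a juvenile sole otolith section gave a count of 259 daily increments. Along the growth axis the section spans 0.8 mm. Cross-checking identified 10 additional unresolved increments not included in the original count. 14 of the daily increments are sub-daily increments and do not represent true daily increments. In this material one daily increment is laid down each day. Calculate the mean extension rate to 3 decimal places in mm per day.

Correcting the raw count gives 259 − 14 + 10 = 255 true daily increments.
Extension rate ≈ 0.8 / 255 = 0.003 mm per day.

0.003 mm per day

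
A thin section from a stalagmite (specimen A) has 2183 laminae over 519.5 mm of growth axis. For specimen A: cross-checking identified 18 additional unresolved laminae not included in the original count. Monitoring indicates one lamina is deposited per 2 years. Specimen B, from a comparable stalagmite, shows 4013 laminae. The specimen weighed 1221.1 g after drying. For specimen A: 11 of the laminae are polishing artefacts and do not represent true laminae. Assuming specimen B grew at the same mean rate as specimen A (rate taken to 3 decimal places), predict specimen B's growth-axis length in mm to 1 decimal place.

Specimen A: true lamina count = 2183 − 11 + 18 = 2190.
Specimen A: at 2 years per lamina, 2190 × 2 = 4380 years.
A: Extension rate ≈ 519.5 / 4380 = 0.119 mm/year.
Specimen B: multiplying by 2 years per lamina: 4013 × 2 = 8026 years. For B, 0.119 mm/year × 8026 years = 955.1 mm.

955.1 mm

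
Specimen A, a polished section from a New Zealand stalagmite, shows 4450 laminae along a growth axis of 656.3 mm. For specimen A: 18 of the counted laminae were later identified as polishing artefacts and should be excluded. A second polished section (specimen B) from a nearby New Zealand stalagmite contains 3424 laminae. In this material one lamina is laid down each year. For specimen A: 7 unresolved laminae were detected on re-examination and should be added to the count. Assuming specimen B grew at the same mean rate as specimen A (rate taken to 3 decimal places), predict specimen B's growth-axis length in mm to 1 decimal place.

506.8 mm

Specimen A: adjusted count: 4450 − 18 + 7 = 4439 laminae.
A: 656.3 mm over 4439 years gives 656.3 / 4439 ≈ 0.148 mm/yr.
Length of B = 0.148 × 3424 = 506.8 mm.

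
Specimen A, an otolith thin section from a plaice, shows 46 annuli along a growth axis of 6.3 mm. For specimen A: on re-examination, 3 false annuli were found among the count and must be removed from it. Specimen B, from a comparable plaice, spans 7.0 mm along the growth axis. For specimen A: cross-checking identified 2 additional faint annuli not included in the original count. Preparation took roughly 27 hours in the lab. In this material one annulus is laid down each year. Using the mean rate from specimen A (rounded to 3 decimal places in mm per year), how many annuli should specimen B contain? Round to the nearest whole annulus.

50 annuli

Specimen A: after corrections the count is 46 − 3 + 2 = 45 annuli.
A: Extension rate ≈ 6.3 / 45 = 0.140 mm per year.
Specimen B: 7.0 mm / 0.140 mm per year = 50.00 years ≈ 50 annuli.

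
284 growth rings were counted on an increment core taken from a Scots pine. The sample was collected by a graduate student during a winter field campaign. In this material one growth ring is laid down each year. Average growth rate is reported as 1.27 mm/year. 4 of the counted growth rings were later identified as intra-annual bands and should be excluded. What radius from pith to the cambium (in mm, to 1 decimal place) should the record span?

After corrections the count is 284 − 4 = 280 growth rings.
Length ≈ 1.27 × 280 = 355.6 mm.

355.6 mm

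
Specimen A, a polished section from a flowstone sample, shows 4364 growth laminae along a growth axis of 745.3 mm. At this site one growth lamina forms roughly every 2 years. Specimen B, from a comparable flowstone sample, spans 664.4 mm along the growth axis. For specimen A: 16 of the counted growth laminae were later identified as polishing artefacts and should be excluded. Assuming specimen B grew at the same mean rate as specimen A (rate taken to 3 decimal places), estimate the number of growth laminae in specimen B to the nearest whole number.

Specimen A: adjusted count: 4364 − 16 = 4348 growth laminae.
Specimen A: 4348 growth laminae at 2 years each span 4348 × 2 = 8696 years.
A: Extension rate ≈ 745.3 / 8696 = 0.086 mm/year.
For B, 664.4 / 0.086 = 7725.58 years; at 2 years per growth lamina that is 7725.58 / 2 ≈ 3863 growth laminae.

3863 growth laminae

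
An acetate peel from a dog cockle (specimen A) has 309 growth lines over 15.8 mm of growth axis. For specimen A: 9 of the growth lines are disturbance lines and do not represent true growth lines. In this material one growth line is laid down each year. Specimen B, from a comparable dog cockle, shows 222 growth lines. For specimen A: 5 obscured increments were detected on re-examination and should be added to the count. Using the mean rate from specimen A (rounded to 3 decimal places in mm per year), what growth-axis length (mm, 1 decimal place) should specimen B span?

11.5 mm

Specimen A: correcting the raw count gives 309 − 9 + 5 = 305 true growth lines.
A: 15.8 mm over 305 years gives 15.8 / 305 ≈ 0.052 mm/year.
B's length ≈ 0.052 × 222 = 11.5 mm.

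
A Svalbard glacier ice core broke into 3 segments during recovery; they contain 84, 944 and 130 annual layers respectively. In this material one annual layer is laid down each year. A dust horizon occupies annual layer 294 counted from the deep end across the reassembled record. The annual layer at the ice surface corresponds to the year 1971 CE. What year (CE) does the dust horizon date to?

1107 CE

Total annual layers = 84 + 944 + 130 = 1158.
The dust horizon sits at annual layer 294 from the deep end, so 1158 − 294 = 864 annual layers formed after it.
Counting back 864 years from 1971 CE places the dust horizon in 1971 − 864 = 1107 CE.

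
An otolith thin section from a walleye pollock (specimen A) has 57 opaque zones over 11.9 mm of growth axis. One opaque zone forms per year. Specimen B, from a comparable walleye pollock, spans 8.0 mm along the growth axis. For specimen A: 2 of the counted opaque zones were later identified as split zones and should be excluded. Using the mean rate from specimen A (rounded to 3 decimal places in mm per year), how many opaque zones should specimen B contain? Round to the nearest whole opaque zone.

Specimen A: true opaque zone count = 57 − 2 = 55.
A: 11.9 mm over 55 years gives 11.9 / 55 ≈ 0.216 mm/yr.
For B, 8.0 / 0.216 = 37.04 years ≈ 37 opaque zones.

37 opaque zones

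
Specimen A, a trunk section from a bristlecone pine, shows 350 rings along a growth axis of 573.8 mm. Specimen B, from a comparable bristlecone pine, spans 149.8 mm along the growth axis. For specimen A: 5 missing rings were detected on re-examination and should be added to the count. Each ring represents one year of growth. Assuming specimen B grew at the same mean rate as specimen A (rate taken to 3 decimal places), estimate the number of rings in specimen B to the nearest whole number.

Specimen A: correcting the raw count gives 350 + 5 = 355 true rings.
A: Extension rate ≈ 573.8 / 355 = 1.616 mm per year.
Specimen B: 149.8 mm / 1.616 mm per year = 92.70 years ≈ 93 rings.

93 rings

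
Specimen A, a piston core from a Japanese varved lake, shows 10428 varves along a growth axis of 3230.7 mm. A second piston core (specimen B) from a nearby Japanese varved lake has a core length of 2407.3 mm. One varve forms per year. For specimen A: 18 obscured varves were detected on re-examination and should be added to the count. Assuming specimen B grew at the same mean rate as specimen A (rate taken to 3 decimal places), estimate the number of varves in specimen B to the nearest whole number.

Specimen A: adjusted count: 10428 + 18 = 10446 varves.
A: 3230.7 mm over 10446 years gives 3230.7 / 10446 ≈ 0.309 mm/year.
B spans 2407.3 / 0.309 = 7790.61 years ≈ 7791 varves.

7791 varves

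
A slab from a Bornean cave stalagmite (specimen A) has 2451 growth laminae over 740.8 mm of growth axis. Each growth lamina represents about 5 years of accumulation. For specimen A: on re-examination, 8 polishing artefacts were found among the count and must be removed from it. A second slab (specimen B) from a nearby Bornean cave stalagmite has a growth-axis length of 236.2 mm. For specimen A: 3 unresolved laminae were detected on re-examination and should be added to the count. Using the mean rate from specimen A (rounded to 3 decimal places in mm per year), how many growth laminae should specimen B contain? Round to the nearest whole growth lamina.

Specimen A: true growth lamina count = 2451 − 8 + 3 = 2446.
Specimen A: multiplying by 5 years per growth lamina: 2446 × 5 = 12230 years.
A: Mean rate = 740.8 mm / 12230 years ≈ 0.061 mm/yr.
Specimen B: 236.2 mm / 0.061 mm per year = 3872.13 years; at 5 years per growth lamina that is 3872.13 / 5 ≈ 774 growth laminae.

774 growth laminae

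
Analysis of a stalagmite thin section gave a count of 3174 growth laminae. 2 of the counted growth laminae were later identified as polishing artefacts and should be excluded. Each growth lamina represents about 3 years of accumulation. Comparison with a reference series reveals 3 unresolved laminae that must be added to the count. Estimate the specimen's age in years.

9525 years

Correcting the raw count gives 3174 − 2 + 3 = 3175 true growth laminae.
Multiplying by 3 years per growth lamina: 3175 × 3 = 9525 years.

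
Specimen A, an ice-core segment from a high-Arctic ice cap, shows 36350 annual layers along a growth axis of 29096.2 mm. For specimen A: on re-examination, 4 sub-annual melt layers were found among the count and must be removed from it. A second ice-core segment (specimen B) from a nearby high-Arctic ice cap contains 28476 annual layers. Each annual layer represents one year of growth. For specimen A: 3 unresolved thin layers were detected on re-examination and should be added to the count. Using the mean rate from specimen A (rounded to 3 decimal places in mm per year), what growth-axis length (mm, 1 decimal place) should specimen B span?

22780.8 mm

Specimen A: after corrections the count is 36350 − 4 + 3 = 36349 annual layers.
A: Extension rate ≈ 29096.2 / 36349 = 0.800 mm/yr.
For B, 0.800 mm/year × 28476 years = 22780.8 mm.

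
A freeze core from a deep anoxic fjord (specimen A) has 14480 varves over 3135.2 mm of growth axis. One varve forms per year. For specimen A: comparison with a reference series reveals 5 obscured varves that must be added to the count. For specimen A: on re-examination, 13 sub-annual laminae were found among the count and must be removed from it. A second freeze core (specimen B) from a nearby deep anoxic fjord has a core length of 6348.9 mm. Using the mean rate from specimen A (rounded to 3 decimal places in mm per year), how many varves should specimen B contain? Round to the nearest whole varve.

29258 varves

Specimen A: correcting the raw count gives 14480 − 13 + 5 = 14472 true varves.
A: Extension rate ≈ 3135.2 / 14472 = 0.217 mm per year.
B spans 6348.9 / 0.217 = 29257.60 years ≈ 29258 varves.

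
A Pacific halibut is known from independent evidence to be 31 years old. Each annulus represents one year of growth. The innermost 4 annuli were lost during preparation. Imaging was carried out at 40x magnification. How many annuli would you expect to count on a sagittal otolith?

27 annuli

At one annulus per year, 31 years correspond to 31 annuli.
Less the 4 uncaptured annuli: 31 − 4 = 27.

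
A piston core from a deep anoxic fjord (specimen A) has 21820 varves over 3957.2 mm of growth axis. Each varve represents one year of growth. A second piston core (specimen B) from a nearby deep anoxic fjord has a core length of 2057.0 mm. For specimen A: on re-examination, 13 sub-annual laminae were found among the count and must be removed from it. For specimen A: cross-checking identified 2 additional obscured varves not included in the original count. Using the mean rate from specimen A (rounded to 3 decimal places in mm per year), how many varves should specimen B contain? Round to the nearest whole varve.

11365 varves

Specimen A: correcting the raw count gives 21820 − 13 + 2 = 21809 true varves.
A: Mean rate = 3957.2 mm / 21809 years ≈ 0.181 mm/yr.
For B, 2057.0 / 0.181 = 11364.64 years ≈ 11365 varves.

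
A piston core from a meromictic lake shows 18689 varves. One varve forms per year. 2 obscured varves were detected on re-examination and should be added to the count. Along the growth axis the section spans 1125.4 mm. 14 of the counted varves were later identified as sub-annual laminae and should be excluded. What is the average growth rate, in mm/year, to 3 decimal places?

0.060 mm/year

Adjusted count: 18689 − 14 + 2 = 18677 varves.
Mean rate = 1125.4 mm / 18677 years ≈ 0.060 mm/year.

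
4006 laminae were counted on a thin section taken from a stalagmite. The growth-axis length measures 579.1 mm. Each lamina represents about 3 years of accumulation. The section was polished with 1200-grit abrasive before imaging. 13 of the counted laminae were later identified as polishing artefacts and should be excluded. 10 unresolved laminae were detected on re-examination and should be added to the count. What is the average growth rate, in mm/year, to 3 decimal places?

Adjusted count: 4006 − 13 + 10 = 4003 laminae.
Multiplying by 3 years per lamina: 4003 × 3 = 12009 years.
579.1 mm over 12009 years gives 579.1 / 12009 ≈ 0.048 mm/year.

0.048 mm/year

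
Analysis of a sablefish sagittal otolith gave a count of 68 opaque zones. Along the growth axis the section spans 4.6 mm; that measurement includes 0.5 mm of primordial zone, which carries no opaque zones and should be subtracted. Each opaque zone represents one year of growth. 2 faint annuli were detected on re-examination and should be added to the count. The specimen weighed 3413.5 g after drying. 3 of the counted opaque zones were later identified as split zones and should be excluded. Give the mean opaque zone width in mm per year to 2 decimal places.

0.06 mm per year

True opaque zone count = 68 − 3 + 2 = 67.
The growth record spans 4.6 − 0.5 = 4.1 mm.
Mean rate = 4.1 mm / 67 years ≈ 0.06 mm per year.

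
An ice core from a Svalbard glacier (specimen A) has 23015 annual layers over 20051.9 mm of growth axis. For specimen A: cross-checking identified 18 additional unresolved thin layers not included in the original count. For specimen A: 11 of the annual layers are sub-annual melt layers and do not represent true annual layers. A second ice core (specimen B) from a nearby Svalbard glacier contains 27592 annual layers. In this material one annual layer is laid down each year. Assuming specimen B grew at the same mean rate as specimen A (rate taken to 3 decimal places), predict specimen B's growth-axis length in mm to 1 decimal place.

24032.6 mm

Specimen A: after corrections the count is 23015 − 11 + 18 = 23022 annual layers.
A: Extension rate ≈ 20051.9 / 23022 = 0.871 mm/year.
Length of B = 0.871 × 27592 = 24032.6 mm.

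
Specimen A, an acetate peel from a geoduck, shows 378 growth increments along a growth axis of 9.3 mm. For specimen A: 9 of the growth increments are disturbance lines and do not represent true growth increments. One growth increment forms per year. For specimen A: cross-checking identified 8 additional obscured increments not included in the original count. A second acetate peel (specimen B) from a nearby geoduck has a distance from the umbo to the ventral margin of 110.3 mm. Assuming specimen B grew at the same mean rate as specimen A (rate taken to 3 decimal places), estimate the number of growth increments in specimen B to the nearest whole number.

4412 growth increments

Specimen A: true growth increment count = 378 − 9 + 8 = 377.
A: Extension rate ≈ 9.3 / 377 = 0.025 mm per year.
B spans 110.3 / 0.025 = 4412.00 years ≈ 4412 growth increments.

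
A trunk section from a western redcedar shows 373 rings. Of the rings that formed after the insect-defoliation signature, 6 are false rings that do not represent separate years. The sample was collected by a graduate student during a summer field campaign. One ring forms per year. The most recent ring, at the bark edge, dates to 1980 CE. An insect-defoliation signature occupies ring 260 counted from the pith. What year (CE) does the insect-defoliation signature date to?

1873 CE

Between ring 260 and the bark edge there are 373 − 260 = 113 rings.
Removing the 6 false rings leaves 113 − 6 = 107 true rings beyond the insect-defoliation signature.
Counting back 107 years from 1980 CE places the insect-defoliation signature in 1980 − 107 = 1873 CE.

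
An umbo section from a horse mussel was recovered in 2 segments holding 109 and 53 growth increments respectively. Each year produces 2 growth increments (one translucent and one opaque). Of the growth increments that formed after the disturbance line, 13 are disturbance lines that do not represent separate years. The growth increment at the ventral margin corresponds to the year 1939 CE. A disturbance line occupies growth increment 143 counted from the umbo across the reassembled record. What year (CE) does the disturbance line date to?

1936 CE

Total growth increments = 109 + 53 = 162.
Between growth increment 143 and the ventral margin there are 162 − 143 = 19 growth increments.
19 − 13 false = 6 true growth increments after the disturbance line.
6 growth increments at 2 per year is 6 / 2 = 3 years.
1939 − 3 = 1936 CE.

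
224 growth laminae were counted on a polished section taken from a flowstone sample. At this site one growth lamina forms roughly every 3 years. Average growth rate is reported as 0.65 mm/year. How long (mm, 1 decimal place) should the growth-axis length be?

Multiplying by 3 years per growth lamina: 224 × 3 = 672 years.
Length ≈ 0.65 × 672 = 436.8 mm.

436.8 mm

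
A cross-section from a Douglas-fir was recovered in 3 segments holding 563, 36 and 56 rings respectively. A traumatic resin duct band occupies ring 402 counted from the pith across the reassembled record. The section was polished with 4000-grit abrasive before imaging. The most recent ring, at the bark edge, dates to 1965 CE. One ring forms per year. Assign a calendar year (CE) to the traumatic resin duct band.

Total rings = 563 + 36 + 56 = 655.
The traumatic resin duct band sits at ring 402 from the pith, so 655 − 402 = 253 rings formed after it.
1965 − 253 = 1712 CE.

1712 CE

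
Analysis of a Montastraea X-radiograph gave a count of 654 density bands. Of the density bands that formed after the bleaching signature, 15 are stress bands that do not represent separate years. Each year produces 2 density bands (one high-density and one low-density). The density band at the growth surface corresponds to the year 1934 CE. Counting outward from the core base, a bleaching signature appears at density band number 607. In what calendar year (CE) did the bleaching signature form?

1918 CE

The bleaching signature sits at density band 607 from the core base, so 654 − 607 = 47 density bands formed after it.
Removing the 15 false density bands leaves 47 − 15 = 32 true density bands beyond the bleaching signature.
32 density bands at 2 per year is 32 / 2 = 16 years.
Counting back 16 years from 1934 CE places the bleaching signature in 1934 − 16 = 1918 CE.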